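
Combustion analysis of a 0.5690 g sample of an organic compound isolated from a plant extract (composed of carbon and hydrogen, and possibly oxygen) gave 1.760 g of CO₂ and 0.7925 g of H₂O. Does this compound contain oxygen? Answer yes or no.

no

mol C = 1.760 g CO₂ ÷ 44.009 g/mol = 0.039992 mol
mol H = 2 × 0.7925 g H₂O ÷ 18.015 g/mol = 0.087982 mol
C and H together account for 0.56903 g — essentially the entire 0.5690 g sample — so the compound contains no oxygen.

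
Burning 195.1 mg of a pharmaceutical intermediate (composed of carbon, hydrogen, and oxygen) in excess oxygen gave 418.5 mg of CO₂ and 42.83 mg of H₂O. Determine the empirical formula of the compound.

C2HO

mol C = 0.4185 g CO₂ ÷ 44.009 g/mol = 0.0095094 mol
mol H = 2 × 0.04283 g H₂O ÷ 18.015 g/mol = 0.0047549 mol
mass O = 0.1951 − (0.11422 + 0.0047930) = 0.076089 g → mol O = 0.076089 ÷ 15.999 = 0.0047559 mol
Divide by the smallest (0.0047549 mol): C 2.000, H 1.000, O 1.000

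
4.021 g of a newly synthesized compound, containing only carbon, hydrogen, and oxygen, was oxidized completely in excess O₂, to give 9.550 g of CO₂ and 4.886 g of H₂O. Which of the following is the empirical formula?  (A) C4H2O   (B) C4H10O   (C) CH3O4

mol C = 9.550 g CO₂ ÷ 44.009 g/mol = 0.21700 mol
mol H = 2 × 4.886 g H₂O ÷ 18.015 g/mol = 0.54244 mol
mass O = 4.021 − (2.6064 + 0.54678) = 0.86782 g → mol O = 0.86782 ÷ 15.999 = 0.054242 mol
Divide by the smallest (0.054242 mol): C 4.001, H 10.000, O 1.000

(B) C4H10O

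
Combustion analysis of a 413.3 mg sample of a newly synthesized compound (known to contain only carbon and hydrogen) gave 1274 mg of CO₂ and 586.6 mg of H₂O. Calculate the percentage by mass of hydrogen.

mol C = 1.274 g CO₂ ÷ 44.009 g/mol = 0.028949 mol
mol H = 2 × 0.5866 g H₂O ÷ 18.015 g/mol = 0.065124 mol
mass % H = 0.065644 g ÷ 0.4133 g × 100%

15.88%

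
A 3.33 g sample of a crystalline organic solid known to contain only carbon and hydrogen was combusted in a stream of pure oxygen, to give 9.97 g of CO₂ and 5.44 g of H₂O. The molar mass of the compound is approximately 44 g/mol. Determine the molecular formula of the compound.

C3H8

mol C = 9.97 g CO₂ ÷ 44.009 g/mol = 0.2265 mol
mol H = 2 × 5.44 g H₂O ÷ 18.015 g/mol = 0.6039 mol
Divide by the smallest (0.2265 mol): C 1.000, H 2.666
Multiplying each by 3 gives whole numbers: C 3.00, H 8.00
Empirical formula: C3H8
Empirical-formula mass = 44.10 g/mol; 44 ÷ 44.10 ≈ 1, so the molecular formula is C3H8.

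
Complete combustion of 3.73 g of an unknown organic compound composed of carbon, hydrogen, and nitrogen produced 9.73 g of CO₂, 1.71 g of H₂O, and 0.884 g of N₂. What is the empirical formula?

mol C = 9.73 g CO₂ ÷ 44.009 g/mol = 0.2211 mol
mol H = 2 × 1.71 g H₂O ÷ 18.015 g/mol = 0.1898 mol
mol N = 2 × 0.884 g N₂ ÷ 28.014 g/mol = 0.06311 mol
Divide by the smallest (0.06311 mol): C 3.503, H 3.008, N 1.000
Multiplying each by 2 gives whole numbers: C 7.01, H 6.02, N 2.00

C7H6N2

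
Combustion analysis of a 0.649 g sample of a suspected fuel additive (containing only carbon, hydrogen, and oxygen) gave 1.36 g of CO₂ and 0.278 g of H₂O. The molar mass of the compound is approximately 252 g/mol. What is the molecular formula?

C12H12O6

mol C = 1.36 g CO₂ ÷ 44.009 g/mol = 0.03090 mol
mol H = 2 × 0.278 g H₂O ÷ 18.015 g/mol = 0.03086 mol
mass O = 0.649 − (0.3712 + 0.03111) = 0.2467 g → mol O = 0.2467 ÷ 15.999 = 0.01542 mol
Divide by the smallest (0.01542 mol): C 2.004, H 2.001, O 1.000
Empirical formula: C2H2O
Empirical-formula mass = 42.04 g/mol; 252 ÷ 42.04 ≈ 6, so the molecular formula is C12H12O6.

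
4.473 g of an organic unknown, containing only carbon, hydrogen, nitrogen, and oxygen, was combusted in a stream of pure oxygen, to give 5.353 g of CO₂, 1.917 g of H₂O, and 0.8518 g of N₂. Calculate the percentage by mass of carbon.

mol C = 5.353 g CO₂ ÷ 44.009 g/mol = 0.12163 mol
mol H = 2 × 1.917 g H₂O ÷ 18.015 g/mol = 0.21282 mol
mol N = 2 × 0.8518 g N₂ ÷ 28.014 g/mol = 0.060812 mol
mass O = 4.473 − (1.4609 + 0.21453 + 0.85180) = 1.9457 g → mol O = 1.9457 ÷ 15.999 = 0.12162 mol
mass % C = 1.4609 g ÷ 4.473 g × 100%

32.66%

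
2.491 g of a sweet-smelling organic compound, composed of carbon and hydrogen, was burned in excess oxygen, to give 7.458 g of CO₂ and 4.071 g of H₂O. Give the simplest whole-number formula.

C3H8

mol C = 7.458 g CO₂ ÷ 44.009 g/mol = 0.16947 mol
mol H = 2 × 4.071 g H₂O ÷ 18.015 g/mol = 0.45196 mol
Divide by the smallest (0.16947 mol): C 1.000, H 2.667
Multiplying each by 3 gives whole numbers: C 3.00, H 8.00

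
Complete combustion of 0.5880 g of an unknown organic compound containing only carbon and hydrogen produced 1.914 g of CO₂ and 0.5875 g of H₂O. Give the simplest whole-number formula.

C2H3

mol C = 1.914 g CO₂ ÷ 44.009 g/mol = 0.043491 mol
mol H = 2 × 0.5875 g H₂O ÷ 18.015 g/mol = 0.065223 mol
Divide by the smallest (0.043491 mol): C 1.000, H 1.500
Multiplying each by 2 gives whole numbers: C 2.00, H 3.00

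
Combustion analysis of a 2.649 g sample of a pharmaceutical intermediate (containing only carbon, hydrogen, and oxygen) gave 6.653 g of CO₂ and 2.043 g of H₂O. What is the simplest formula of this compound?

C4H6O

mol C = 6.653 g CO₂ ÷ 44.009 g/mol = 0.15117 mol
mol H = 2 × 2.043 g H₂O ÷ 18.015 g/mol = 0.22681 mol
mass O = 2.649 − (1.8157 + 0.22863) = 0.60463 g → mol O = 0.60463 ÷ 15.999 = 0.037792 mol
Divide by the smallest (0.037792 mol): C 4.000, H 6.002, O 1.000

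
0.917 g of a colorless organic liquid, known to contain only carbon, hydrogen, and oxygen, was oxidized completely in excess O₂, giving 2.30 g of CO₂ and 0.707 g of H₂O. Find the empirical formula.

mol C = 2.30 g CO₂ ÷ 44.009 g/mol = 0.05226 mol
mol H = 2 × 0.707 g H₂O ÷ 18.015 g/mol = 0.07849 mol
mass O = 0.917 − (0.6277 + 0.07912) = 0.2102 g → mol O = 0.2102 ÷ 15.999 = 0.01314 mol
Divide by the smallest (0.01314 mol): C 3.979, H 5.975, O 1.000

C4H6O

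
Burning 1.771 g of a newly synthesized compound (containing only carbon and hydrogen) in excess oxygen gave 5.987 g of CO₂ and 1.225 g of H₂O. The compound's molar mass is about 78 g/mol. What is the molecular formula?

C6H6

mol C = 5.987 g CO₂ ÷ 44.009 g/mol = 0.13604 mol
mol H = 2 × 1.225 g H₂O ÷ 18.015 g/mol = 0.13600 mol
Divide by the smallest (0.13600 mol): C 1.000, H 1.000
Empirical formula: CH
Empirical-formula mass = 13.02 g/mol; 78 ÷ 13.02 ≈ 6, so the molecular formula is C6H6.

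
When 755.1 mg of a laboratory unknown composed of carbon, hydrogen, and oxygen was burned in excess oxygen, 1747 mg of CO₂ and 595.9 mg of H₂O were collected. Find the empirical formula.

C3H5O

mol C = 1.747 g CO₂ ÷ 44.009 g/mol = 0.039696 mol
mol H = 2 × 0.5959 g H₂O ÷ 18.015 g/mol = 0.066156 mol
mass O = 0.7551 − (0.47679 + 0.066685) = 0.21162 g → mol O = 0.21162 ÷ 15.999 = 0.013227 mol
Divide by the smallest (0.013227 mol): C 3.001, H 5.002, O 1.000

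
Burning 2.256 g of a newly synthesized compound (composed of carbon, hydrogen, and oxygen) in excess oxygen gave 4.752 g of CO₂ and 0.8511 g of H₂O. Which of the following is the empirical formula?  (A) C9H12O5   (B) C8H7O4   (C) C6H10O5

mol C = 4.752 g CO₂ ÷ 44.009 g/mol = 0.10798 mol
mol H = 2 × 0.8511 g H₂O ÷ 18.015 g/mol = 0.094488 mol
mass O = 2.256 − (1.2969 + 0.095244) = 0.86383 g → mol O = 0.86383 ÷ 15.999 = 0.053993 mol
Divide by the smallest (0.053993 mol): C 2.000, H 1.750, O 1.000
Multiplying each by 4 gives whole numbers: C 8.00, H 7.00, O 4.00

(B) C8H7O4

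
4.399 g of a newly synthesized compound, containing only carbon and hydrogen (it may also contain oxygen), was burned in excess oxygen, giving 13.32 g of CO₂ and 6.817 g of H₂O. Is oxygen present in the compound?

no

mol C = 13.32 g CO₂ ÷ 44.009 g/mol = 0.30267 mol
mol H = 2 × 6.817 g H₂O ÷ 18.015 g/mol = 0.75681 mol
C and H together account for 4.3982 g — essentially the entire 4.399 g sample — so the compound contains no oxygen.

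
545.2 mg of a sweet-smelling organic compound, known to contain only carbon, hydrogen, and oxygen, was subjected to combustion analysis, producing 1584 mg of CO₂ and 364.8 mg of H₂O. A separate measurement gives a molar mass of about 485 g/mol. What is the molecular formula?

C32H36O4

mol C = 1.584 g CO₂ ÷ 44.009 g/mol = 0.035993 mol
mol H = 2 × 0.3648 g H₂O ÷ 18.015 g/mol = 0.040500 mol
mass O = 0.5452 − (0.43231 + 0.040824) = 0.072069 g → mol O = 0.072069 ÷ 15.999 = 0.0045046 mol
Divide by the smallest (0.0045046 mol): C 7.990, H 8.991, O 1.000
Empirical formula: C8H9O
Empirical-formula mass = 121.16 g/mol; 485 ÷ 121.16 ≈ 4, so the molecular formula is C32H36O4.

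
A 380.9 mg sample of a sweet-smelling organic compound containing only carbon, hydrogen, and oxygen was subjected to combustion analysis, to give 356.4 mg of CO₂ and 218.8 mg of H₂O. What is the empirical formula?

CH3O2

mol C = 0.3564 g CO₂ ÷ 44.009 g/mol = 0.0080983 mol
mol H = 2 × 0.2188 g H₂O ÷ 18.015 g/mol = 0.024291 mol
mass O = 0.3809 − (0.097269 + 0.024485) = 0.25915 g → mol O = 0.25915 ÷ 15.999 = 0.016198 mol
Divide by the smallest (0.0080983 mol): C 1.000, H 2.999, O 2.000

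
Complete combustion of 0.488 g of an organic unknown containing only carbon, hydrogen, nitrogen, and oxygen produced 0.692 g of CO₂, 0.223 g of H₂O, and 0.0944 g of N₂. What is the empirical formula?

mol C = 0.692 g CO₂ ÷ 44.009 g/mol = 0.01572 mol
mol H = 2 × 0.223 g H₂O ÷ 18.015 g/mol = 0.02476 mol
mol N = 2 × 0.0944 g N₂ ÷ 28.014 g/mol = 0.006739 mol
mass O = 0.488 − (0.1889 + 0.02496 + 0.09440) = 0.1798 g → mol O = 0.1798 ÷ 15.999 = 0.01124 mol
Divide by the smallest (0.006739 mol): C 2.333, H 3.673, N 1.000, O 1.667
Multiplying each by 3 gives whole numbers: C 7.00, H 11.02, N 3.00, O 5.00

C7H11N3O5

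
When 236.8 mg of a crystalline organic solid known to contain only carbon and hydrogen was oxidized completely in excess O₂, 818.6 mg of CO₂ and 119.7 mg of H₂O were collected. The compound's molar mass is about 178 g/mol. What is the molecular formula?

C14H10

mol C = 0.8186 g CO₂ ÷ 44.009 g/mol = 0.018601 mol
mol H = 2 × 0.1197 g H₂O ÷ 18.015 g/mol = 0.013289 mol
Divide by the smallest (0.013289 mol): C 1.400, H 1.000
Multiplying each by 5 gives whole numbers: C 7.00, H 5.00
Empirical formula: C7H5
Empirical-formula mass = 89.12 g/mol; 178 ÷ 89.12 ≈ 2, so the molecular formula is C14H10.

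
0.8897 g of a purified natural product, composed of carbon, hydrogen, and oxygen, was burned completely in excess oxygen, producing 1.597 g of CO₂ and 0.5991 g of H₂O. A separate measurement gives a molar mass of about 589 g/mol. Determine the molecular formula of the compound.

C24H44O16

mol C = 1.597 g CO₂ ÷ 44.009 g/mol = 0.036288 mol
mol H = 2 × 0.5991 g H₂O ÷ 18.015 g/mol = 0.066511 mol
mass O = 0.8897 − (0.43586 + 0.067043) = 0.38680 g → mol O = 0.38680 ÷ 15.999 = 0.024177 mol
Divide by the smallest (0.024177 mol): C 1.501, H 2.751, O 1.000
Multiplying each by 4 gives whole numbers: C 6.00, H 11.00, O 4.00
Empirical formula: C6H11O4
Empirical-formula mass = 147.15 g/mol; 589 ÷ 147.15 ≈ 4, so the molecular formula is C24H44O16.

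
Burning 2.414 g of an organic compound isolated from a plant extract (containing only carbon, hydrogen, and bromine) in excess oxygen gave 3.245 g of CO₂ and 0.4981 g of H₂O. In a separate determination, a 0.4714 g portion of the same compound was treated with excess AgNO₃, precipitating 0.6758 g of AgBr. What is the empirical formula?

mol C = 3.245 g CO₂ ÷ 44.009 g/mol = 0.073735 mol
mol H = 2 × 0.4981 g H₂O ÷ 18.015 g/mol = 0.055298 mol
From the AgBr data: mol Br per gram of compound = (0.6758 ÷ 187.772) ÷ 0.4714 = 0.0076348 mol/g, so in the 2.414 g combustion sample mol Br = 0.018430 mol
Divide by the smallest (0.018430 mol): C 4.001, H 3.000, Br 1.000

C4H3Br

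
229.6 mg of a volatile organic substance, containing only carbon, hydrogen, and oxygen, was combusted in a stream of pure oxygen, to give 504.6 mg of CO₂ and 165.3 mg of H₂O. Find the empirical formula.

mol C = 0.5046 g CO₂ ÷ 44.009 g/mol = 0.011466 mol
mol H = 2 × 0.1653 g H₂O ÷ 18.015 g/mol = 0.018351 mol
mass O = 0.2296 − (0.13772 + 0.018498) = 0.073386 g → mol O = 0.073386 ÷ 15.999 = 0.0045869 mol
Divide by the smallest (0.0045869 mol): C 2.500, H 4.001, O 1.000
Multiplying each by 2 gives whole numbers: C 5.00, H 8.00, O 2.00

C5H8O2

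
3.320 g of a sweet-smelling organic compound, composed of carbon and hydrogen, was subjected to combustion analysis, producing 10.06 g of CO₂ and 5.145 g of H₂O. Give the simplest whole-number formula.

C2H5

mol C = 10.06 g CO₂ ÷ 44.009 g/mol = 0.22859 mol
mol H = 2 × 5.145 g H₂O ÷ 18.015 g/mol = 0.57119 mol
Divide by the smallest (0.22859 mol): C 1.000, H 2.499
Multiplying each by 2 gives whole numbers: C 2.00, H 5.00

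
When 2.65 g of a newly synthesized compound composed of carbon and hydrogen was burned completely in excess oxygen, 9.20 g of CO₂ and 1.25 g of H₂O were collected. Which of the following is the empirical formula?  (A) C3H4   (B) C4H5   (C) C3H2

mol C = 9.20 g CO₂ ÷ 44.009 g/mol = 0.2090 mol
mol H = 2 × 1.25 g H₂O ÷ 18.015 g/mol = 0.1388 mol
Divide by the smallest (0.1388 mol): C 1.506, H 1.000
Multiplying each by 2 gives whole numbers: C 3.01, H 2.00

(C) C3H2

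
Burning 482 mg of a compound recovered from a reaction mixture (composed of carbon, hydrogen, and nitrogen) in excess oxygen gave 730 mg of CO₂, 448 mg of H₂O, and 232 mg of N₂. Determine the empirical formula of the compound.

mol C = 0.730 g CO₂ ÷ 44.009 g/mol = 0.01659 mol
mol H = 2 × 0.448 g H₂O ÷ 18.015 g/mol = 0.04974 mol
mol N = 2 × 0.232 g N₂ ÷ 28.014 g/mol = 0.01656 mol
Divide by the smallest (0.01656 mol): C 1.001, H 3.003, N 1.000

CH3N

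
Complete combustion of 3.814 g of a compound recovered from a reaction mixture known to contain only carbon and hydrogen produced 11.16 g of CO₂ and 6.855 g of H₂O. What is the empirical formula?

mol C = 11.16 g CO₂ ÷ 44.009 g/mol = 0.25358 mol
mol H = 2 × 6.855 g H₂O ÷ 18.015 g/mol = 0.76103 mol
Divide by the smallest (0.25358 mol): C 1.000, H 3.001

CH3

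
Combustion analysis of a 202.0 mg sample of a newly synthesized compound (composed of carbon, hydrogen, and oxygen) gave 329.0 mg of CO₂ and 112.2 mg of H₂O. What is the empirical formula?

mol C = 0.3290 g CO₂ ÷ 44.009 g/mol = 0.0074757 mol
mol H = 2 × 0.1122 g H₂O ÷ 18.015 g/mol = 0.012456 mol
mass O = 0.2020 − (0.089791 + 0.012556) = 0.099653 g → mol O = 0.099653 ÷ 15.999 = 0.0062287 mol
Divide by the smallest (0.0062287 mol): C 1.200, H 2.000, O 1.000
Multiplying each by 5 gives whole numbers: C 6.00, H 10.00, O 5.00

C6H10O5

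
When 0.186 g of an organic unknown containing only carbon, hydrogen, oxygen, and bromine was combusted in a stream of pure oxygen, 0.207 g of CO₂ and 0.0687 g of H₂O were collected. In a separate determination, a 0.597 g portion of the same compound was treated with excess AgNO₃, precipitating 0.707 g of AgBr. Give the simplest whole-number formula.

C8H13Br2O3

mol C = 0.207 g CO₂ ÷ 44.009 g/mol = 0.004704 mol
mol H = 2 × 0.0687 g H₂O ÷ 18.015 g/mol = 0.007627 mol
From the AgBr data: mol Br per gram of compound = (0.707 ÷ 187.772) ÷ 0.597 = 0.006307 mol/g, so in the 0.186 g combustion sample mol Br = 0.001173 mol
mass O = 0.186 − (0.05649 + 0.007688 + 0.09373) = 0.02808 g → mol O = 0.02808 ÷ 15.999 = 0.001755 mol
Divide by the smallest (0.001173 mol): C 4.010, H 6.502, Br 1.000, O 1.496
Multiplying each by 2 gives whole numbers: C 8.02, H 13.00, Br 2.00, O 2.99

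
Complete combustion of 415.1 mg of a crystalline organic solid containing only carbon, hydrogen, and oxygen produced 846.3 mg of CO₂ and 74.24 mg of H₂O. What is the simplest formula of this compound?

mol C = 0.8463 g CO₂ ÷ 44.009 g/mol = 0.019230 mol
mol H = 2 × 0.07424 g H₂O ÷ 18.015 g/mol = 0.0082420 mol
mass O = 0.4151 − (0.23097 + 0.0083080) = 0.17582 g → mol O = 0.17582 ÷ 15.999 = 0.010989 mol
Divide by the smallest (0.0082420 mol): C 2.333, H 1.000, O 1.333
Multiplying each by 3 gives whole numbers: C 7.00, H 3.00, O 4.00

C7H3O4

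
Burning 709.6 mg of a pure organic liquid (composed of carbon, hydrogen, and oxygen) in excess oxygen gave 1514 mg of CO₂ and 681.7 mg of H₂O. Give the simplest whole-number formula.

C5H11O2

mol C = 1.514 g CO₂ ÷ 44.009 g/mol = 0.034402 mol
mol H = 2 × 0.6817 g H₂O ÷ 18.015 g/mol = 0.075681 mol
mass O = 0.7096 − (0.41320 + 0.076287) = 0.22011 g → mol O = 0.22011 ÷ 15.999 = 0.013758 mol
Divide by the smallest (0.013758 mol): C 2.501, H 5.501, O 1.000
Multiplying each by 2 gives whole numbers: C 5.00, H 11.00, O 2.00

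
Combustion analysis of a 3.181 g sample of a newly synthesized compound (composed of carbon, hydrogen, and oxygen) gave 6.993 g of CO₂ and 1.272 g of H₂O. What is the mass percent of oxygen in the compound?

mol C = 6.993 g CO₂ ÷ 44.009 g/mol = 0.15890 mol
mol H = 2 × 1.272 g H₂O ÷ 18.015 g/mol = 0.14122 mol
mass O = 3.181 − (1.9085 + 0.14235) = 1.1301 g → mol O = 1.1301 ÷ 15.999 = 0.070637 mol
mass % O = 1.1301 g ÷ 3.181 g × 100%

35.53%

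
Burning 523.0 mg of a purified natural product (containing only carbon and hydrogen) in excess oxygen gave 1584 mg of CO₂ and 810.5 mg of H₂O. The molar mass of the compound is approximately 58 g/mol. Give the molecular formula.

C4H10

mol C = 1.584 g CO₂ ÷ 44.009 g/mol = 0.035993 mol
mol H = 2 × 0.8105 g H₂O ÷ 18.015 g/mol = 0.089981 mol
Divide by the smallest (0.035993 mol): C 1.000, H 2.500
Multiplying each by 2 gives whole numbers: C 2.00, H 5.00
Empirical formula: C2H5
Empirical-formula mass = 29.06 g/mol; 58 ÷ 29.06 ≈ 2, so the molecular formula is C4H10.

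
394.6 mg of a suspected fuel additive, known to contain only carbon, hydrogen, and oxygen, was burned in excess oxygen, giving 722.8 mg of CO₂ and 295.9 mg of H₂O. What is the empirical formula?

C8H16O5

mol C = 0.7228 g CO₂ ÷ 44.009 g/mol = 0.016424 mol
mol H = 2 × 0.2959 g H₂O ÷ 18.015 g/mol = 0.032850 mol
mass O = 0.3946 − (0.19727 + 0.033113) = 0.16422 g → mol O = 0.16422 ÷ 15.999 = 0.010264 mol
Divide by the smallest (0.010264 mol): C 1.600, H 3.200, O 1.000
Multiplying each by 5 gives whole numbers: C 8.00, H 16.00, O 5.00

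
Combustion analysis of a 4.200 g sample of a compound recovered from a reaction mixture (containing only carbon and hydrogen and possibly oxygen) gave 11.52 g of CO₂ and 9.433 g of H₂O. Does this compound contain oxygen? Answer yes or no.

mol C = 11.52 g CO₂ ÷ 44.009 g/mol = 0.26176 mol
mol H = 2 × 9.433 g H₂O ÷ 18.015 g/mol = 1.0472 mol
C and H together account for 4.1997 g — essentially the entire 4.200 g sample — so the compound contains no oxygen.

no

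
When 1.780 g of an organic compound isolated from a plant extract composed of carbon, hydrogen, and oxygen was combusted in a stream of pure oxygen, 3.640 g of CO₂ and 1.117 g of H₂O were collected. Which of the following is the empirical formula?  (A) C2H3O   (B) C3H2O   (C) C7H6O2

(A) C2H3O

mol C = 3.640 g CO₂ ÷ 44.009 g/mol = 0.082710 mol
mol H = 2 × 1.117 g H₂O ÷ 18.015 g/mol = 0.12401 mol
mass O = 1.780 − (0.99343 + 0.12500) = 0.66157 g → mol O = 0.66157 ÷ 15.999 = 0.041350 mol
Divide by the smallest (0.041350 mol): C 2.000, H 2.999, O 1.000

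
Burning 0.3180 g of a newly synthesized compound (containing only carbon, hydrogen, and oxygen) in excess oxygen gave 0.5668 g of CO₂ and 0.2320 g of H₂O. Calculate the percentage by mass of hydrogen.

mol C = 0.5668 g CO₂ ÷ 44.009 g/mol = 0.012879 mol
mol H = 2 × 0.2320 g H₂O ÷ 18.015 g/mol = 0.025756 mol
mass O = 0.3180 − (0.15469 + 0.025962) = 0.13735 g → mol O = 0.13735 ÷ 15.999 = 0.0085846 mol
mass % H = 0.025962 g ÷ 0.3180 g × 100%

8.16%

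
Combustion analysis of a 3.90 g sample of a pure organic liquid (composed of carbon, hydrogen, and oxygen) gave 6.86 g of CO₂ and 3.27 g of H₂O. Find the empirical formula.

C3H7O2

mol C = 6.86 g CO₂ ÷ 44.009 g/mol = 0.1559 mol
mol H = 2 × 3.27 g H₂O ÷ 18.015 g/mol = 0.3630 mol
mass O = 3.90 − (1.872 + 0.3659) = 1.662 g → mol O = 1.662 ÷ 15.999 = 0.1039 mol
Divide by the smallest (0.1039 mol): C 1.501, H 3.495, O 1.000
Multiplying each by 2 gives whole numbers: C 3.00, H 6.99, O 2.00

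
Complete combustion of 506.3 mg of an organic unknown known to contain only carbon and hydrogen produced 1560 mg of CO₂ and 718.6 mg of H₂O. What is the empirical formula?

C4H9

mol C = 1.560 g CO₂ ÷ 44.009 g/mol = 0.035447 mol
mol H = 2 × 0.7186 g H₂O ÷ 18.015 g/mol = 0.079778 mol
Divide by the smallest (0.035447 mol): C 1.000, H 2.251
Multiplying each by 4 gives whole numbers: C 4.00, H 9.00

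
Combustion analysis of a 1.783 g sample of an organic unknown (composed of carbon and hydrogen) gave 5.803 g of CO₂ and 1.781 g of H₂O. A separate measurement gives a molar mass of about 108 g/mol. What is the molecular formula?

mol C = 5.803 g CO₂ ÷ 44.009 g/mol = 0.13186 mol
mol H = 2 × 1.781 g H₂O ÷ 18.015 g/mol = 0.19772 mol
Divide by the smallest (0.13186 mol): C 1.000, H 1.500
Multiplying each by 2 gives whole numbers: C 2.00, H 3.00
Empirical formula: C2H3
Empirical-formula mass = 27.05 g/mol; 108 ÷ 27.05 ≈ 4, so the molecular formula is C8H12.

C8H12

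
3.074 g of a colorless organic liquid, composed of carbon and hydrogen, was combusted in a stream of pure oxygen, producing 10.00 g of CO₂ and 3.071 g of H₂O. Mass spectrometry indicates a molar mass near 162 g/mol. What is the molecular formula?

C12H18

mol C = 10.00 g CO₂ ÷ 44.009 g/mol = 0.22723 mol
mol H = 2 × 3.071 g H₂O ÷ 18.015 g/mol = 0.34094 mol
Divide by the smallest (0.22723 mol): C 1.000, H 1.500
Multiplying each by 2 gives whole numbers: C 2.00, H 3.00
Empirical formula: C2H3
Empirical-formula mass = 27.05 g/mol; 162 ÷ 27.05 ≈ 6, so the molecular formula is C12H18.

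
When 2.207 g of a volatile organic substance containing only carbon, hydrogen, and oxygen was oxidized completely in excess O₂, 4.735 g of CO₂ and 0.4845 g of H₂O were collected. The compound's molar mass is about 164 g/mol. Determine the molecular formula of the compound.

C8H4O4

mol C = 4.735 g CO₂ ÷ 44.009 g/mol = 0.10759 mol
mol H = 2 × 0.4845 g H₂O ÷ 18.015 g/mol = 0.053789 mol
mass O = 2.207 − (1.2923 + 0.054219) = 0.86050 g → mol O = 0.86050 ÷ 15.999 = 0.053784 mol
Divide by the smallest (0.053784 mol): C 2.000, H 1.000, O 1.000
Empirical formula: C2HO
Empirical-formula mass = 41.03 g/mol; 164 ÷ 41.03 ≈ 4, so the molecular formula is C8H4O4.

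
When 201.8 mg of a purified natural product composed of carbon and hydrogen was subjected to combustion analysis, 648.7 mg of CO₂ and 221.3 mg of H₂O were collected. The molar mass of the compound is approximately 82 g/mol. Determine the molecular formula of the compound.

mol C = 0.6487 g CO₂ ÷ 44.009 g/mol = 0.014740 mol
mol H = 2 × 0.2213 g H₂O ÷ 18.015 g/mol = 0.024568 mol
Divide by the smallest (0.014740 mol): C 1.000, H 1.667
Multiplying each by 3 gives whole numbers: C 3.00, H 5.00
Empirical formula: C3H5
Empirical-formula mass = 41.07 g/mol; 82 ÷ 41.07 ≈ 2, so the molecular formula is C6H10.

C6H10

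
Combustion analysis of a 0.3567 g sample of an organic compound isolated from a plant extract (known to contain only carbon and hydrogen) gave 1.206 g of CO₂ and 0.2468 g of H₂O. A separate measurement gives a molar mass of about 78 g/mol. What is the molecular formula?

mol C = 1.206 g CO₂ ÷ 44.009 g/mol = 0.027403 mol
mol H = 2 × 0.2468 g H₂O ÷ 18.015 g/mol = 0.027399 mol
Divide by the smallest (0.027399 mol): C 1.000, H 1.000
Empirical formula: CH
Empirical-formula mass = 13.02 g/mol; 78 ÷ 13.02 ≈ 6, so the molecular formula is C6H6.

C6H6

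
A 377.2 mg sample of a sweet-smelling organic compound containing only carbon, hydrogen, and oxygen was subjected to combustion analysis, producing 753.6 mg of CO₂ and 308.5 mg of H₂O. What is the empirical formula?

mol C = 0.7536 g CO₂ ÷ 44.009 g/mol = 0.017124 mol
mol H = 2 × 0.3085 g H₂O ÷ 18.015 g/mol = 0.034249 mol
mass O = 0.3772 − (0.20567 + 0.034523) = 0.13700 g → mol O = 0.13700 ÷ 15.999 = 0.0085632 mol
Divide by the smallest (0.0085632 mol): C 2.000, H 4.000, O 1.000

C2H4O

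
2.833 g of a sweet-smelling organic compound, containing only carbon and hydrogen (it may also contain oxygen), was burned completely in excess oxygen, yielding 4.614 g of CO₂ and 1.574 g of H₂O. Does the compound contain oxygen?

mol C = 4.614 g CO₂ ÷ 44.009 g/mol = 0.10484 mol
mol H = 2 × 1.574 g H₂O ÷ 18.015 g/mol = 0.17474 mol
C and H account for only 1.4354 g of the 2.833 g sample; the remaining 1.3976 g must be oxygen.

yes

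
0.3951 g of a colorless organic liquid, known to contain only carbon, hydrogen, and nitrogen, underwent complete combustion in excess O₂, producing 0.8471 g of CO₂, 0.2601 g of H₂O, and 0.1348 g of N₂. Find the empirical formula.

mol C = 0.8471 g CO₂ ÷ 44.009 g/mol = 0.019248 mol
mol H = 2 × 0.2601 g H₂O ÷ 18.015 g/mol = 0.028876 mol
mol N = 2 × 0.1348 g N₂ ÷ 28.014 g/mol = 0.0096238 mol
Divide by the smallest (0.0096238 mol): C 2.000, H 3.000, N 1.000

C2H3N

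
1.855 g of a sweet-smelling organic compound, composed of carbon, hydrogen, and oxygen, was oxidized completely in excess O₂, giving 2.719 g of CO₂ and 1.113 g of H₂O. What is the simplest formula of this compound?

mol C = 2.719 g CO₂ ÷ 44.009 g/mol = 0.061783 mol
mol H = 2 × 1.113 g H₂O ÷ 18.015 g/mol = 0.12356 mol
mass O = 1.855 − (0.74207 + 0.12455) = 0.98837 g → mol O = 0.98837 ÷ 15.999 = 0.061777 mol
Divide by the smallest (0.061777 mol): C 1.000, H 2.000, O 1.000

CH2O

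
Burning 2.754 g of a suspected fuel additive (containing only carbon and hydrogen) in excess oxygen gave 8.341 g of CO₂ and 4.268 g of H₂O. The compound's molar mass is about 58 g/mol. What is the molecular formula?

mol C = 8.341 g CO₂ ÷ 44.009 g/mol = 0.18953 mol
mol H = 2 × 4.268 g H₂O ÷ 18.015 g/mol = 0.47383 mol
Divide by the smallest (0.18953 mol): C 1.000, H 2.500
Multiplying each by 2 gives whole numbers: C 2.00, H 5.00
Empirical formula: C2H5
Empirical-formula mass = 29.06 g/mol; 58 ÷ 29.06 ≈ 2, so the molecular formula is C4H10.

C4H10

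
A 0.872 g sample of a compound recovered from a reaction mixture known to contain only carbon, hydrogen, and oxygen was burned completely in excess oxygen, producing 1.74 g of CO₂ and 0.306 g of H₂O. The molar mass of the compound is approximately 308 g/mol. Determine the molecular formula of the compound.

mol C = 1.74 g CO₂ ÷ 44.009 g/mol = 0.03954 mol
mol H = 2 × 0.306 g H₂O ÷ 18.015 g/mol = 0.03397 mol
mass O = 0.872 − (0.4749 + 0.03424) = 0.3629 g → mol O = 0.3629 ÷ 15.999 = 0.02268 mol
Divide by the smallest (0.02268 mol): C 1.743, H 1.498, O 1.000
Multiplying each by 4 gives whole numbers: C 6.97, H 5.99, O 4.00
Empirical formula: C7H6O4
Empirical-formula mass = 154.12 g/mol; 308 ÷ 154.12 ≈ 2, so the molecular formula is C14H12O8.

C14H12O8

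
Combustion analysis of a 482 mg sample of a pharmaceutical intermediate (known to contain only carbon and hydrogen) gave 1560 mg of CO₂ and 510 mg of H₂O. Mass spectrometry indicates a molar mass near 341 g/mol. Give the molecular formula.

C25H40

mol C = 1.56 g CO₂ ÷ 44.009 g/mol = 0.03545 mol
mol H = 2 × 0.510 g H₂O ÷ 18.015 g/mol = 0.05662 mol
Divide by the smallest (0.03545 mol): C 1.000, H 1.597
Multiplying each by 5 gives whole numbers: C 5.00, H 7.99
Empirical formula: C5H8
Empirical-formula mass = 68.12 g/mol; 341 ÷ 68.12 ≈ 5, so the molecular formula is C25H40.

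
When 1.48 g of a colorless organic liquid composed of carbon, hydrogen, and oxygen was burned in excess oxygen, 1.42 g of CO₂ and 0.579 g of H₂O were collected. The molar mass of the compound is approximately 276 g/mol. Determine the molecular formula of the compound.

C6H12O12

mol C = 1.42 g CO₂ ÷ 44.009 g/mol = 0.03227 mol
mol H = 2 × 0.579 g H₂O ÷ 18.015 g/mol = 0.06428 mol
mass O = 1.48 − (0.3875 + 0.06479) = 1.028 g → mol O = 1.028 ÷ 15.999 = 0.06423 mol
Divide by the smallest (0.03227 mol): C 1.000, H 1.992, O 1.991
Empirical formula: CH2O2
Empirical-formula mass = 46.02 g/mol; 276 ÷ 46.02 ≈ 6, so the molecular formula is C6H12O12.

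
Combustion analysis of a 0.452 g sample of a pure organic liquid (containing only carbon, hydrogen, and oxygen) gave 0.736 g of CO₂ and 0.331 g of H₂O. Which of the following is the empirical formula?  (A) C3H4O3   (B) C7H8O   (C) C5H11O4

mol C = 0.736 g CO₂ ÷ 44.009 g/mol = 0.01672 mol
mol H = 2 × 0.331 g H₂O ÷ 18.015 g/mol = 0.03675 mol
mass O = 0.452 − (0.2009 + 0.03704) = 0.2141 g → mol O = 0.2141 ÷ 15.999 = 0.01338 mol
Divide by the smallest (0.01338 mol): C 1.250, H 2.746, O 1.000
Multiplying each by 4 gives whole numbers: C 5.00, H 10.98, O 4.00

(C) C5H11O4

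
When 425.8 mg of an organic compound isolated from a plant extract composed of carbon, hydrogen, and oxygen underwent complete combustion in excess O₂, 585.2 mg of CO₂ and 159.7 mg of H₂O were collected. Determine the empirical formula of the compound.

C6H8O7

mol C = 0.5852 g CO₂ ÷ 44.009 g/mol = 0.013297 mol
mol H = 2 × 0.1597 g H₂O ÷ 18.015 g/mol = 0.017730 mol
mass O = 0.4258 − (0.15971 + 0.017872) = 0.24821 g → mol O = 0.24821 ÷ 15.999 = 0.015514 mol
Divide by the smallest (0.013297 mol): C 1.000, H 1.333, O 1.167
Multiplying each by 6 gives whole numbers: C 6.00, H 8.00, O 7.00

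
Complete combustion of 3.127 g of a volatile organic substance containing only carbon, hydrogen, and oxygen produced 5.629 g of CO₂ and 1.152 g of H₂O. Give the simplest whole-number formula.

mol C = 5.629 g CO₂ ÷ 44.009 g/mol = 0.12791 mol
mol H = 2 × 1.152 g H₂O ÷ 18.015 g/mol = 0.12789 mol
mass O = 3.127 − (1.5363 + 0.12892) = 1.4618 g → mol O = 1.4618 ÷ 15.999 = 0.091369 mol
Divide by the smallest (0.091369 mol): C 1.400, H 1.400, O 1.000
Multiplying each by 5 gives whole numbers: C 7.00, H 7.00, O 5.00

C7H7O5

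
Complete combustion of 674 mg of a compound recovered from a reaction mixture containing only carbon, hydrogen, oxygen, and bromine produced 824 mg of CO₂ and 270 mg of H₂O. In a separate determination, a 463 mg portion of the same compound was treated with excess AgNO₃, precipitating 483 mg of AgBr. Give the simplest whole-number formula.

mol C = 0.824 g CO₂ ÷ 44.009 g/mol = 0.01872 mol
mol H = 2 × 0.270 g H₂O ÷ 18.015 g/mol = 0.02998 mol
From the AgBr data: mol Br per gram of compound = (0.483 ÷ 187.772) ÷ 0.463 = 0.005556 mol/g, so in the 0.674 g combustion sample mol Br = 0.003745 mol
mass O = 0.674 − (0.2249 + 0.03021 + 0.2992) = 0.1197 g → mol O = 0.1197 ÷ 15.999 = 0.007481 mol
Divide by the smallest (0.003745 mol): C 5.000, H 8.005, Br 1.000, O 1.998

C5H8BrO2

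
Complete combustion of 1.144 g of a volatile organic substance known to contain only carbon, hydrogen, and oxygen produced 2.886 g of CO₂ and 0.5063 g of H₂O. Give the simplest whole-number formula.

mol C = 2.886 g CO₂ ÷ 44.009 g/mol = 0.065577 mol
mol H = 2 × 0.5063 g H₂O ÷ 18.015 g/mol = 0.056209 mol
mass O = 1.144 − (0.78765 + 0.056658) = 0.29969 g → mol O = 0.29969 ÷ 15.999 = 0.018732 mol
Divide by the smallest (0.018732 mol): C 3.501, H 3.001, O 1.000
Multiplying each by 2 gives whole numbers: C 7.00, H 6.00, O 2.00

C7H6O2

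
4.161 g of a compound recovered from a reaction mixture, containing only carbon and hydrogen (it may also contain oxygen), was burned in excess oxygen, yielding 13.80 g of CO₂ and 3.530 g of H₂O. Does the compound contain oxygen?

mol C = 13.80 g CO₂ ÷ 44.009 g/mol = 0.31357 mol
mol H = 2 × 3.530 g H₂O ÷ 18.015 g/mol = 0.39190 mol
C and H together account for 4.1613 g — essentially the entire 4.161 g sample — so the compound contains no oxygen.

no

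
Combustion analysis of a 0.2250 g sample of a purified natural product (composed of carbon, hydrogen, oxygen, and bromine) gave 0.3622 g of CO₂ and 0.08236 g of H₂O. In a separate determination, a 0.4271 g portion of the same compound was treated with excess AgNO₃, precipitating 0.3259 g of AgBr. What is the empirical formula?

C9H10BrO3

mol C = 0.3622 g CO₂ ÷ 44.009 g/mol = 0.0082301 mol
mol H = 2 × 0.08236 g H₂O ÷ 18.015 g/mol = 0.0091435 mol
From the AgBr data: mol Br per gram of compound = (0.3259 ÷ 187.772) ÷ 0.4271 = 0.0040637 mol/g, so in the 0.2250 g combustion sample mol Br = 0.00091434 mol
mass O = 0.2250 − (0.098852 + 0.0092166 + 0.073059) = 0.043872 g → mol O = 0.043872 ÷ 15.999 = 0.0027422 mol
Divide by the smallest (0.00091434 mol): C 9.001, H 10.000, Br 1.000, O 2.999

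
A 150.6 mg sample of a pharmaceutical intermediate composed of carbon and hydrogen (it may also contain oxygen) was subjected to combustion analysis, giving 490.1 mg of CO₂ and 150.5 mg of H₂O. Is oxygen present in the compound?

mol C = 0.4901 g CO₂ ÷ 44.009 g/mol = 0.011136 mol
mol H = 2 × 0.1505 g H₂O ÷ 18.015 g/mol = 0.016708 mol
C and H together account for 0.15060 g — essentially the entire 0.1506 g sample — so the compound contains no oxygen.

no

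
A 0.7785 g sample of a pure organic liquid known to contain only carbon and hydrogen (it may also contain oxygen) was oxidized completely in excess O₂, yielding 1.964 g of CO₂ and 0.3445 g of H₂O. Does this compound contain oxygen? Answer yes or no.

yes

mol C = 1.964 g CO₂ ÷ 44.009 g/mol = 0.044627 mol
mol H = 2 × 0.3445 g H₂O ÷ 18.015 g/mol = 0.038246 mol
C and H account for only 0.57457 g of the 0.7785 g sample; the remaining 0.20393 g must be oxygen.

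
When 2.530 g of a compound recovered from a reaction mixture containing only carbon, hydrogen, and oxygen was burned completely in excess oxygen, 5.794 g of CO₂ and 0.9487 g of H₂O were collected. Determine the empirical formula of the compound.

mol C = 5.794 g CO₂ ÷ 44.009 g/mol = 0.13165 mol
mol H = 2 × 0.9487 g H₂O ÷ 18.015 g/mol = 0.10532 mol
mass O = 2.530 − (1.5813 + 0.10617) = 0.84253 g → mol O = 0.84253 ÷ 15.999 = 0.052661 mol
Divide by the smallest (0.052661 mol): C 2.500, H 2.000, O 1.000
Multiplying each by 2 gives whole numbers: C 5.00, H 4.00, O 2.00

C5H4O2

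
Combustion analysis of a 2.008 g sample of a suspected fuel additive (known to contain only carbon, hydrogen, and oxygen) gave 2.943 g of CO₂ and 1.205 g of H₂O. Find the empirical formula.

CH2O

mol C = 2.943 g CO₂ ÷ 44.009 g/mol = 0.066873 mol
mol H = 2 × 1.205 g H₂O ÷ 18.015 g/mol = 0.13378 mol
mass O = 2.008 − (0.80321 + 0.13485) = 1.0699 g → mol O = 1.0699 ÷ 15.999 = 0.066876 mol
Divide by the smallest (0.066873 mol): C 1.000, H 2.000, O 1.000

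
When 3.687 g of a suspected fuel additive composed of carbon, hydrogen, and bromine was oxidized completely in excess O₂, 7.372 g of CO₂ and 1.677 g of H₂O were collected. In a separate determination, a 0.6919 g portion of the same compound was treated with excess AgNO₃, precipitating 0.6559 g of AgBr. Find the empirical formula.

C9H10Br

mol C = 7.372 g CO₂ ÷ 44.009 g/mol = 0.16751 mol
mol H = 2 × 1.677 g H₂O ÷ 18.015 g/mol = 0.18618 mol
From the AgBr data: mol Br per gram of compound = (0.6559 ÷ 187.772) ÷ 0.6919 = 0.0050485 mol/g, so in the 3.687 g combustion sample mol Br = 0.018614 mol
Divide by the smallest (0.018614 mol): C 8.999, H 10.002, Br 1.000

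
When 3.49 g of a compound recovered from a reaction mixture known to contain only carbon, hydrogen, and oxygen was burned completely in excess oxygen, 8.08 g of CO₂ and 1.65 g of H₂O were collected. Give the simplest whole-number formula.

C8H8O3

mol C = 8.08 g CO₂ ÷ 44.009 g/mol = 0.1836 mol
mol H = 2 × 1.65 g H₂O ÷ 18.015 g/mol = 0.1832 mol
mass O = 3.49 − (2.205 + 0.1846) = 1.100 g → mol O = 1.100 ÷ 15.999 = 0.06876 mol
Divide by the smallest (0.06876 mol): C 2.670, H 2.664, O 1.000
Multiplying each by 3 gives whole numbers: C 8.01, H 7.99, O 3.00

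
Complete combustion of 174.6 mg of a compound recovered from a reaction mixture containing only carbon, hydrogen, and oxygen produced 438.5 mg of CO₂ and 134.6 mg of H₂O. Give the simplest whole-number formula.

mol C = 0.4385 g CO₂ ÷ 44.009 g/mol = 0.0099639 mol
mol H = 2 × 0.1346 g H₂O ÷ 18.015 g/mol = 0.014943 mol
mass O = 0.1746 − (0.11968 + 0.015063) = 0.039861 g → mol O = 0.039861 ÷ 15.999 = 0.0024915 mol
Divide by the smallest (0.0024915 mol): C 3.999, H 5.998, O 1.000

C4H6O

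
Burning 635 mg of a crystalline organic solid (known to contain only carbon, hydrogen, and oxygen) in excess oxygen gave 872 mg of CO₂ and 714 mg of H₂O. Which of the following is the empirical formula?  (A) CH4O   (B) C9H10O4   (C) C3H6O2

mol C = 0.872 g CO₂ ÷ 44.009 g/mol = 0.01981 mol
mol H = 2 × 0.714 g H₂O ÷ 18.015 g/mol = 0.07927 mol
mass O = 0.635 − (0.2380 + 0.07990) = 0.3171 g → mol O = 0.3171 ÷ 15.999 = 0.01982 mol
Divide by the smallest (0.01981 mol): C 1.000, H 4.001, O 1.000

(A) CH4O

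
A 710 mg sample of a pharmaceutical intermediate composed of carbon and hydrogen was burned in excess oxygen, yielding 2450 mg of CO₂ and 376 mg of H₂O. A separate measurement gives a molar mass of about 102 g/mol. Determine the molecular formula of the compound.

mol C = 2.45 g CO₂ ÷ 44.009 g/mol = 0.05567 mol
mol H = 2 × 0.376 g H₂O ÷ 18.015 g/mol = 0.04174 mol
Divide by the smallest (0.04174 mol): C 1.334, H 1.000
Multiplying each by 3 gives whole numbers: C 4.00, H 3.00
Empirical formula: C4H3
Empirical-formula mass = 51.07 g/mol; 102 ÷ 51.07 ≈ 2, so the molecular formula is C8H6.

C8H6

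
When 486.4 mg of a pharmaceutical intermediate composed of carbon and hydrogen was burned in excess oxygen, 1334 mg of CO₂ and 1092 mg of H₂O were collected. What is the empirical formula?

mol C = 1.334 g CO₂ ÷ 44.009 g/mol = 0.030312 mol
mol H = 2 × 1.092 g H₂O ÷ 18.015 g/mol = 0.12123 mol
Divide by the smallest (0.030312 mol): C 1.000, H 3.999

CH4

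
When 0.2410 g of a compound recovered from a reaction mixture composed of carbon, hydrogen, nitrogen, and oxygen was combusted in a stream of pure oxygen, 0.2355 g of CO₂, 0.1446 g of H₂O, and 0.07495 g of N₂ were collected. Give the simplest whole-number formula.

CH3NO

mol C = 0.2355 g CO₂ ÷ 44.009 g/mol = 0.0053512 mol
mol H = 2 × 0.1446 g H₂O ÷ 18.015 g/mol = 0.016053 mol
mol N = 2 × 0.07495 g N₂ ÷ 28.014 g/mol = 0.0053509 mol
mass O = 0.2410 − (0.064273 + 0.016182 + 0.074950) = 0.085595 g → mol O = 0.085595 ÷ 15.999 = 0.0053500 mol
Divide by the smallest (0.0053500 mol): C 1.000, H 3.001, N 1.000, O 1.000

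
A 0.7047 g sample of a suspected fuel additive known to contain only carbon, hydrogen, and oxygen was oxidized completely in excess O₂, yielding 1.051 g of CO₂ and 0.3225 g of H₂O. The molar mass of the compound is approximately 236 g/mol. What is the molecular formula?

C8H12O8

mol C = 1.051 g CO₂ ÷ 44.009 g/mol = 0.023881 mol
mol H = 2 × 0.3225 g H₂O ÷ 18.015 g/mol = 0.035803 mol
mass O = 0.7047 − (0.28684 + 0.036090) = 0.38177 g → mol O = 0.38177 ÷ 15.999 = 0.023862 mol
Divide by the smallest (0.023862 mol): C 1.001, H 1.500, O 1.000
Multiplying each by 2 gives whole numbers: C 2.00, H 3.00, O 2.00
Empirical formula: C2H3O2
Empirical-formula mass = 59.04 g/mol; 236 ÷ 59.04 ≈ 4, so the molecular formula is C8H12O8.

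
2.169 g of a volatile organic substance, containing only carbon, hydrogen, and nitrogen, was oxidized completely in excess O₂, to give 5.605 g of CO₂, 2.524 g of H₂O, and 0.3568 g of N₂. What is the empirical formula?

mol C = 5.605 g CO₂ ÷ 44.009 g/mol = 0.12736 mol
mol H = 2 × 2.524 g H₂O ÷ 18.015 g/mol = 0.28021 mol
mol N = 2 × 0.3568 g N₂ ÷ 28.014 g/mol = 0.025473 mol
Divide by the smallest (0.025473 mol): C 5.000, H 11.000, N 1.000

C5H11N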